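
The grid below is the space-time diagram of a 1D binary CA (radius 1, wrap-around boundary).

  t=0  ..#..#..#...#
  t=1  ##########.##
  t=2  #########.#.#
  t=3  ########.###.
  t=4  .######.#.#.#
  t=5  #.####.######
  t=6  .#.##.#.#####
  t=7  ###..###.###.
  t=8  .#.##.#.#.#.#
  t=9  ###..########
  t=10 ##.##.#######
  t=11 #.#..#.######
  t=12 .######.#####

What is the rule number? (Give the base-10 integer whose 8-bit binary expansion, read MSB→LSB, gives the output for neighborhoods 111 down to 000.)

  ###|#  b7=1 t=1,i=0
  ##.|.  b6=0 t=1,i=9
  #.#|#  b5=1 t=1,i=10
  #..|#  b4=1 t=0,i=0
  .##|.  b3=0 t=1,i=11
  .#.|#  b2=1 t=0,i=2
  ..#|#  b1=1 t=0,i=1
  ...|.  b0=0 t=0,i=10
  bits 10110110 = 182

182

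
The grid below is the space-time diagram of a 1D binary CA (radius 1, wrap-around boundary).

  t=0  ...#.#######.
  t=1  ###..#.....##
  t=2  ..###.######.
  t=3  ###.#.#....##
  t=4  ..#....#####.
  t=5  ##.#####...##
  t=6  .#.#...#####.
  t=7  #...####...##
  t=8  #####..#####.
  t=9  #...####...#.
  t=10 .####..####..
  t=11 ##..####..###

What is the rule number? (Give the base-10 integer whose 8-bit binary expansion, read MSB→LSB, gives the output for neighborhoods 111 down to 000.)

  ###|.  b7=0 t=0,i=6
  ##.|#  b6=1 t=0,i=11
  #.#|.  b5=0 t=0,i=4
  #..|#  b4=1 t=0,i=12
  .##|#  b3=1 t=0,i=5
  .#.|.  b2=0 t=0,i=3
  ..#|#  b1=1 t=0,i=2
  ...|#  b0=1 t=0,i=0
  bits 01011011 = 91

91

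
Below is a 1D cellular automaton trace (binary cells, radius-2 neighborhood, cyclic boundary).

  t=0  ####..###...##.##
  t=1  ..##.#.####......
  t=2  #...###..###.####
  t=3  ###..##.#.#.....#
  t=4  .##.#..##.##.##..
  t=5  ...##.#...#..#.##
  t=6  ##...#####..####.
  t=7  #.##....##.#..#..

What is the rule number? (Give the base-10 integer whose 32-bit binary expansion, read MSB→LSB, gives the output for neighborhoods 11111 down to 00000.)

1434339623

  nb #####: next=.  (t=0,i=0, bit31=0)
  nb ####.: next=#  (t=0,i=2, bit30=1)
  nb ###.#: next=.  (t=2,i=11, bit29=0)
  nb ###..: next=#  (t=0,i=3, bit28=1)
  nb ##.##: next=.  (t=0,i=14, bit27=0)
  nb ##.#.: next=#  (t=1,i=4, bit26=1)
  nb ##..#: next=.  (t=0,i=4, bit25=0)
  nb ##...: next=#  (t=0,i=9, bit24=1)
  nb #.###: next=.  (t=0,i=15, bit23=0)
  nb #.##.: next=#  (t=4,i=10, bit22=1)
  nb #.#.#: next=#  (t=1,i=5, bit21=1)
  nb #.#..: next=#  (t=3,i=10, bit20=1)
  nb #..##: next=#  (t=0,i=5, bit19=1)
  nb #..#.: next=#  (t=5,i=12, bit18=1)
  nb #...#: next=#  (t=0,i=10, bit17=1)
  nb #....: next=.  (t=1,i=12, bit16=0)
  nb .####: next=.  (t=0,i=16, bit15=0)
  nb .###.: next=#  (t=0,i=7, bit14=1)
  nb .##.#: next=.  (t=0,i=13, bit13=0)
  nb .##..: next=.  (t=4,i=14, bit12=0)
  nb .#.##: next=#  (t=1,i=6, bit11=1)
  nb .#.#.: next=.  (t=3,i=9, bit10=0)
  nb .#..#: next=.  (t=4,i=5, bit9=0)
  nb .#...: next=#  (t=3,i=11, bit8=1)
  nb ..###: next=.  (t=0,i=6, bit7=0)
  nb ..##.: next=.  (t=0,i=12, bit6=0)
  nb ..#.#: next=#  (t=5,i=13, bit5=1)
  nb ..#..: next=.  (t=5,i=10, bit4=0)
  nb ...##: next=.  (t=0,i=11, bit3=0)
  nb ...#.: next=#  (t=5,i=9, bit2=1)
  nb ....#: next=#  (t=1,i=0, bit1=1)
  nb .....: next=#  (t=1,i=13, bit0=1)
  bits 01010101011111100100100100100111 = 1434339623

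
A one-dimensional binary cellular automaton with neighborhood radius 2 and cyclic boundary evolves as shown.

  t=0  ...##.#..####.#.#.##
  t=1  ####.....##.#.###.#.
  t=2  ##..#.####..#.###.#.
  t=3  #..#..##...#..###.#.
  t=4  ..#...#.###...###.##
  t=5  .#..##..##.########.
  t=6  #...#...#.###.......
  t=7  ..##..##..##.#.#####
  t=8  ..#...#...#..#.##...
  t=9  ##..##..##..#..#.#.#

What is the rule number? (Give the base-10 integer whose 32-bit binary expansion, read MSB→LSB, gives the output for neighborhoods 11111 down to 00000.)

  ##### -> .   bit 31 = 0  t=5,i=13
  ####. -> .   bit 30 = 0  t=0,i=11
  ###.# -> #   bit 29 = 1  t=0,i=12
  ###.. -> .   bit 28 = 0  t=1,i=3
  ##.## -> #   bit 27 = 1  t=4,i=17
  ##.#. -> .   bit 26 = 0  t=0,i=5
  ##..# -> .   bit 25 = 0  t=2,i=2
  ##... -> #   bit 24 = 1  t=0,i=0
  #.### -> #   bit 23 = 1  t=1,i=0
  #.##. -> #   bit 22 = 1  t=0,i=18
  #.#.# -> #   bit 21 = 1  t=0,i=14
  #.#.. -> .   bit 20 = 0  t=0,i=6
  #..## -> .   bit 19 = 0  t=0,i=8
  #..#. -> #   bit 18 = 1  t=2,i=3
  #...# -> #   bit 17 = 1  t=0,i=1
  #.... -> .   bit 16 = 0  t=1,i=5
  .#### -> #   bit 15 = 1  t=0,i=10
  .###. -> #   bit 14 = 1  t=1,i=15
  .##.# -> .   bit 13 = 0  t=0,i=4
  .##.. -> .   bit 12 = 0  t=0,i=19
  .#.## -> .   bit 11 = 0  t=0,i=17
  .#.#. -> #   bit 10 = 1  t=0,i=15
  .#..# -> .   bit 9 = 0  t=0,i=7
  .#... -> .   bit 8 = 0  t=4,i=3
  ..### -> #   bit 7 = 1  t=0,i=9
  ..##. -> #   bit 6 = 1  t=0,i=3
  ..#.# -> .   bit 5 = 0  t=2,i=4
  ..#.. -> .   bit 4 = 0  t=3,i=3
  ...## -> #   bit 3 = 1  t=0,i=2
  ...#. -> #   bit 2 = 1  t=3,i=10
  ....# -> #   bit 1 = 1  t=1,i=7
  ..... -> #   bit 0 = 1  t=1,i=6
  bits 00101001111001101100010011001111 = 702989519

702989519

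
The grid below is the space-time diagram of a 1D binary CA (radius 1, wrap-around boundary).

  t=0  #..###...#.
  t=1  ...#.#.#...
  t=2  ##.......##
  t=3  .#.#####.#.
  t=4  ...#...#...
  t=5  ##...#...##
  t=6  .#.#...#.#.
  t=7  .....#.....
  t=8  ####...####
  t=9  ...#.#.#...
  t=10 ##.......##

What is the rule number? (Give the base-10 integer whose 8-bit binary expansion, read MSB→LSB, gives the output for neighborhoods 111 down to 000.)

73

  ### -> .   bit 7 = 0  t=0,i=4
  ##. -> #   bit 6 = 1  t=0,i=5
  #.# -> .   bit 5 = 0  t=0,i=10
  #.. -> .   bit 4 = 0  t=0,i=1
  .## -> #   bit 3 = 1  t=0,i=3
  .#. -> .   bit 2 = 0  t=0,i=0
  ..# -> .   bit 1 = 0  t=0,i=2
  ... -> #   bit 0 = 1  t=0,i=7
  bits 01001001 = 73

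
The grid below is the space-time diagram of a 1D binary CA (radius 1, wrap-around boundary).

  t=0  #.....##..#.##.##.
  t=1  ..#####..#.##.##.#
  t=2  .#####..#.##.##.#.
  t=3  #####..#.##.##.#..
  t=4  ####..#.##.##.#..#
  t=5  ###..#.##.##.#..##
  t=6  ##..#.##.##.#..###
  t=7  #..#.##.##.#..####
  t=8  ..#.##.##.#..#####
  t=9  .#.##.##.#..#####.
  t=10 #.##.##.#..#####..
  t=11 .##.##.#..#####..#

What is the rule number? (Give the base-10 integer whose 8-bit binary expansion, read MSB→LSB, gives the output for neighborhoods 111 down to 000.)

171

  ### -> #   bit 7 = 1  t=1,i=3
  ##. -> .   bit 6 = 0  t=0,i=7
  #.# -> #   bit 5 = 1  t=0,i=11
  #.. -> .   bit 4 = 0  t=0,i=1
  .## -> #   bit 3 = 1  t=0,i=6
  .#. -> .   bit 2 = 0  t=0,i=0
  ..# -> #   bit 1 = 1  t=0,i=5
  ... -> #   bit 0 = 1  t=0,i=2
  bits 10101011 = 171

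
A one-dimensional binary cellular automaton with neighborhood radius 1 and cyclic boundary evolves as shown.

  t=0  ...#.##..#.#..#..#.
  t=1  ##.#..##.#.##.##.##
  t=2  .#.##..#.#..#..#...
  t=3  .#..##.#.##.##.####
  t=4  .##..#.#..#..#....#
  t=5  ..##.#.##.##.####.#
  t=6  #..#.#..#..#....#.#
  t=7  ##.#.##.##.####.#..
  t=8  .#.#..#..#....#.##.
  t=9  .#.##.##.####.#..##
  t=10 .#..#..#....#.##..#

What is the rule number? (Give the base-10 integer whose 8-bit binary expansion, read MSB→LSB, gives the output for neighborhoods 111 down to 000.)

85

  ### -> .   bit 7 = 0  t=1,i=0
  ##. -> #   bit 6 = 1  t=0,i=6
  #.# -> .   bit 5 = 0  t=0,i=4
  #.. -> #   bit 4 = 1  t=0,i=7
  .## -> .   bit 3 = 0  t=0,i=5
  .#. -> #   bit 2 = 1  t=0,i=3
  ..# -> .   bit 1 = 0  t=0,i=2
  ... -> #   bit 0 = 1  t=0,i=0
  bits 01010101 = 85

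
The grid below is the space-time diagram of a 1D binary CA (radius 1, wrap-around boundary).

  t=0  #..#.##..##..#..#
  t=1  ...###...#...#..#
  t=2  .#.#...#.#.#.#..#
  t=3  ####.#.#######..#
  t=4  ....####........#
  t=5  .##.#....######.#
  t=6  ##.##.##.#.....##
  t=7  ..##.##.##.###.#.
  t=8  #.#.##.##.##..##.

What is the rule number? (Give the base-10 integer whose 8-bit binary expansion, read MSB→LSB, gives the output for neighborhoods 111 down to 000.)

  ### -> .   bit 7 = 0  t=1,i=4
  ##. -> .   bit 6 = 0  t=0,i=0
  #.# -> #   bit 5 = 1  t=0,i=4
  #.. -> .   bit 4 = 0  t=0,i=1
  .## -> #   bit 3 = 1  t=0,i=5
  .#. -> #   bit 2 = 1  t=0,i=3
  ..# -> .   bit 1 = 0  t=0,i=2
  ... -> #   bit 0 = 1  t=1,i=1
  bits 00101101 = 45

45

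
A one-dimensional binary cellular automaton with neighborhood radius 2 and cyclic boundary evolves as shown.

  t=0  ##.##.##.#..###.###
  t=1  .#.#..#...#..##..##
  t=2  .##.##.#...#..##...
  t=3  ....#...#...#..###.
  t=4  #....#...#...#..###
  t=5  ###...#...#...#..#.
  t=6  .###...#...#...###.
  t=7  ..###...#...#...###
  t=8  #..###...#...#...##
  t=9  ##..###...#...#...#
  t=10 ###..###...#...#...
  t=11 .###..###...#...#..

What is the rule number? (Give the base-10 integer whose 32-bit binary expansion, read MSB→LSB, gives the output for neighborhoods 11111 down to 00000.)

  [31] ##### => #  t=0,i=18
  [30] ####. => .  t=0,i=0
  [29] ###.# => #  t=0,i=1
  [28] ###.. => #  t=3,i=17
  [27] ##.## => .  t=0,i=2
  [26] ##.#. => .  t=0,i=8
  [25] ##..# => #  t=1,i=15
  [24] ##... => #  t=2,i=16
  [23] #.### => .  t=0,i=16
  [22] #.##. => #  t=0,i=3
  [21] #.#.# => #  t=1,i=1
  [20] #.#.. => .  t=0,i=9
  [19] #..## => .  t=0,i=11
  [18] #..#. => #  t=1,i=5
  [17] #...# => .  t=1,i=8
  [16] #.... => #  t=2,i=17
  [15] .#### => #  t=0,i=17
  [14] .###. => #  t=0,i=13
  [13] .##.# => .  t=0,i=4
  [12] .##.. => #  t=1,i=14
  [11] .#.## => .  t=5,i=18
  [10] .#.#. => #  t=1,i=2
  [9] .#..# => #  t=0,i=10
  [8] .#... => #  t=1,i=7
  [7] ..### => .  t=0,i=12
  [6] ..##. => .  t=1,i=13
  [5] ..#.# => #  t=5,i=17
  [4] ..#.. => .  t=1,i=6
  [3] ...## => .  t=2,i=0
  [2] ...#. => .  t=1,i=9
  [1] ....# => .  t=2,i=18
  [0] ..... => .  t=3,i=1
  bits 10110011011001011101011100100000 = 3009795872

3009795872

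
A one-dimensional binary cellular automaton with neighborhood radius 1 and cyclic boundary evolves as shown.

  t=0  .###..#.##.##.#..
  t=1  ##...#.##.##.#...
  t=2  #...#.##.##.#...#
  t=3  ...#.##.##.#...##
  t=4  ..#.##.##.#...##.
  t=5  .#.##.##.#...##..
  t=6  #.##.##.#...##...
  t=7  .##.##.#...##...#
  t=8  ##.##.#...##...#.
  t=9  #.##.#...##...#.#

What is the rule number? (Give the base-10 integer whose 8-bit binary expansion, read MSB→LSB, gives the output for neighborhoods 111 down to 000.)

  nb ###: next=.  (t=0,i=2, bit7=0)
  nb ##.: next=.  (t=0,i=3, bit6=0)
  nb #.#: next=#  (t=0,i=7, bit5=1)
  nb #..: next=.  (t=0,i=4, bit4=0)
  nb .##: next=#  (t=0,i=1, bit3=1)
  nb .#.: next=.  (t=0,i=6, bit2=0)
  nb ..#: next=#  (t=0,i=0, bit1=1)
  nb ...: next=.  (t=0,i=16, bit0=0)
  bits 00101010 = 42

42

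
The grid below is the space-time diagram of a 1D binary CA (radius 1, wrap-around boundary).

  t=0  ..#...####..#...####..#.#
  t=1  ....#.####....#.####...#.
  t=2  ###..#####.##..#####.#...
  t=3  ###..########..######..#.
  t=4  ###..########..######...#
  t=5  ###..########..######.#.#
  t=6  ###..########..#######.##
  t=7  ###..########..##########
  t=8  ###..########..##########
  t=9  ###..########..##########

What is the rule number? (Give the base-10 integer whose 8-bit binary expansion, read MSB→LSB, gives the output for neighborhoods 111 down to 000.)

233

  ### -> #   bit 7 = 1  t=0,i=7
  ##. -> #   bit 6 = 1  t=0,i=9
  #.# -> #   bit 5 = 1  t=0,i=23
  #.. -> .   bit 4 = 0  t=0,i=0
  .## -> #   bit 3 = 1  t=0,i=6
  .#. -> .   bit 2 = 0  t=0,i=2
  ..# -> .   bit 1 = 0  t=0,i=1
  ... -> #   bit 0 = 1  t=0,i=4
  bits 11101001 = 233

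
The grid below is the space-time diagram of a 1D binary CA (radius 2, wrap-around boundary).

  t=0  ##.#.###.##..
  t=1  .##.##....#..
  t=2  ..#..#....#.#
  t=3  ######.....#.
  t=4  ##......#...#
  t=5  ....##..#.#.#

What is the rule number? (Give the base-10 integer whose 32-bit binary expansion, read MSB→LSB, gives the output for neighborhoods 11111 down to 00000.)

75939473

  #####|.  b31=0 t=3,i=2
  ####.|.  b30=0 t=3,i=4
  ###.#|.  b29=0 t=0,i=7
  ###..|.  b28=0 t=3,i=5
  ##.##|.  b27=0 t=0,i=8
  ##.#.|#  b26=1 t=0,i=2
  ##..#|.  b25=0 t=0,i=11
  ##...|.  b24=0 t=1,i=6
  #.###|#  b23=1 t=0,i=5
  #.##.|.  b22=0 t=0,i=9
  #.#.#|.  b21=0 t=0,i=3
  #.#..|.  b20=0 t=2,i=12
  #..##|.  b19=0 t=0,i=12
  #..#.|#  b18=1 t=2,i=1
  #...#|#  b17=1 t=1,i=12
  #....|.  b16=0 t=1,i=7
  .####|#  b15=1 t=3,i=1
  .###.|.  b14=0 t=0,i=6
  .##.#|#  b13=1 t=0,i=1
  .##..|#  b12=1 t=0,i=10
  .#.##|#  b11=1 t=0,i=4
  .#.#.|#  b10=1 t=2,i=11
  .#..#|#  b9=1 t=2,i=0
  .#...|.  b8=0 t=1,i=11
  ..###|#  b7=1 t=4,i=12
  ..##.|.  b6=0 t=0,i=0
  ..#.#|.  b5=0 t=2,i=10
  ..#..|#  b4=1 t=1,i=10
  ...##|.  b3=0 t=1,i=0
  ...#.|.  b2=0 t=1,i=9
  ....#|.  b1=0 t=1,i=8
  .....|#  b0=1 t=3,i=8
  bits 00000100100001101011111010010001 = 75939473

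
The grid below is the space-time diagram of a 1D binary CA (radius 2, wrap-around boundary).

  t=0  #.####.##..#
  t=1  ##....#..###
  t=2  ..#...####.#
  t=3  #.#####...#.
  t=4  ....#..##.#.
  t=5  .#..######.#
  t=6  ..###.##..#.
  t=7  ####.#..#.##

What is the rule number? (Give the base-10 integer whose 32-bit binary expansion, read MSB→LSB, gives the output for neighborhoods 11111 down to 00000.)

  ##### -> #   bit 31 = 1  t=1,i=11
  ####. -> .   bit 30 = 0  t=0,i=4
  ###.# -> .   bit 29 = 0  t=0,i=5
  ###.. -> .   bit 28 = 0  t=1,i=1
  ##.## -> #   bit 27 = 1  t=0,i=1
  ##.#. -> #   bit 26 = 1  t=2,i=10
  ##..# -> #   bit 25 = 1  t=0,i=9
  ##... -> #   bit 24 = 1  t=1,i=2
  #.### -> .   bit 23 = 0  t=0,i=2
  #.##. -> .   bit 22 = 0  t=0,i=7
  #.#.# -> .   bit 21 = 0  t=3,i=0
  #.#.. -> .   bit 20 = 0  t=2,i=11
  #..## -> #   bit 19 = 1  t=0,i=10
  #..#. -> .   bit 18 = 0  t=2,i=1
  #...# -> #   bit 17 = 1  t=2,i=4
  #.... -> .   bit 16 = 0  t=1,i=3
  .#### -> .   bit 15 = 0  t=0,i=3
  .###. -> #   bit 14 = 1  t=6,i=3
  .##.# -> #   bit 13 = 1  t=0,i=0
  .##.. -> .   bit 12 = 0  t=0,i=8
  .#.## -> .   bit 11 = 0  t=3,i=1
  .#.#. -> .   bit 10 = 0  t=3,i=11
  .#..# -> #   bit 9 = 1  t=1,i=7
  .#... -> #   bit 8 = 1  t=2,i=3
  ..### -> #   bit 7 = 1  t=1,i=9
  ..##. -> #   bit 6 = 1  t=0,i=11
  ..#.# -> #   bit 5 = 1  t=3,i=10
  ..#.. -> #   bit 4 = 1  t=1,i=6
  ...## -> #   bit 3 = 1  t=2,i=5
  ...#. -> .   bit 2 = 0  t=1,i=5
  ....# -> .   bit 1 = 0  t=1,i=4
  ..... -> #   bit 0 = 1  t=4,i=1
  bits 10001111000010100110001111111001 = 2399822841

2399822841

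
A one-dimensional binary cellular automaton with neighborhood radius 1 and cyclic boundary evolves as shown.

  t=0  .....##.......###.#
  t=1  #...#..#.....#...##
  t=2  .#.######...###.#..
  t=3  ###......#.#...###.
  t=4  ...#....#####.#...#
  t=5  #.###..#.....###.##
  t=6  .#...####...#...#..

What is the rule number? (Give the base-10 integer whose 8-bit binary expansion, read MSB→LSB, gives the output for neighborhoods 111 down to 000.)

54

  nb ###: next=.  (t=0,i=15, bit7=0)
  nb ##.: next=.  (t=0,i=6, bit6=0)
  nb #.#: next=#  (t=0,i=17, bit5=1)
  nb #..: next=#  (t=0,i=0, bit4=1)
  nb .##: next=.  (t=0,i=5, bit3=0)
  nb .#.: next=#  (t=0,i=18, bit2=1)
  nb ..#: next=#  (t=0,i=4, bit1=1)
  nb ...: next=.  (t=0,i=1, bit0=0)
  bits 00110110 = 54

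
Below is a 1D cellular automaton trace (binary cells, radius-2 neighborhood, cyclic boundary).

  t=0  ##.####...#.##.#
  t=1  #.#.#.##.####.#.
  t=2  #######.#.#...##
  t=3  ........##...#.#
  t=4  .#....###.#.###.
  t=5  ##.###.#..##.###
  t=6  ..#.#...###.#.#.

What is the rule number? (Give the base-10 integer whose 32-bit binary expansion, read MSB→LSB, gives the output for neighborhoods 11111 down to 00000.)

460181118

  ##### -> .   bit 31 = 0  t=2,i=0
  ####. -> .   bit 30 = 0  t=0,i=5
  ###.# -> .   bit 29 = 0  t=0,i=1
  ###.. -> #   bit 28 = 1  t=0,i=6
  ##.## -> #   bit 27 = 1  t=0,i=2
  ##.#. -> .   bit 26 = 0  t=1,i=13
  ##..# -> #   bit 25 = 1  t=4,i=15
  ##... -> #   bit 24 = 1  t=0,i=7
  #.### -> .   bit 23 = 0  t=0,i=3
  #.##. -> #   bit 22 = 1  t=0,i=12
  #.#.# -> #   bit 21 = 1  t=1,i=0
  #.#.. -> .   bit 20 = 0  t=2,i=10
  #..## -> #   bit 19 = 1  t=5,i=9
  #..#. -> #   bit 18 = 1  t=4,i=0
  #...# -> .   bit 17 = 0  t=0,i=8
  #.... -> #   bit 16 = 1  t=3,i=1
  .#### -> #   bit 15 = 1  t=0,i=4
  .###. -> #   bit 14 = 1  t=0,i=0
  .##.# -> .   bit 13 = 0  t=0,i=13
  .##.. -> .   bit 12 = 0  t=3,i=9
  .#.## -> #   bit 11 = 1  t=0,i=11
  .#.#. -> #   bit 10 = 1  t=1,i=1
  .#..# -> #   bit 9 = 1  t=5,i=8
  .#... -> .   bit 8 = 0  t=2,i=11
  ..### -> .   bit 7 = 0  t=2,i=14
  ..##. -> #   bit 6 = 1  t=3,i=8
  ..#.# -> #   bit 5 = 1  t=0,i=10
  ..#.. -> #   bit 4 = 1  t=4,i=1
  ...## -> #   bit 3 = 1  t=2,i=13
  ...#. -> #   bit 2 = 1  t=0,i=9
  ....# -> #   bit 1 = 1  t=3,i=6
  ..... -> .   bit 0 = 0  t=3,i=2
  bits 00011011011011011100111001111110 = 460181118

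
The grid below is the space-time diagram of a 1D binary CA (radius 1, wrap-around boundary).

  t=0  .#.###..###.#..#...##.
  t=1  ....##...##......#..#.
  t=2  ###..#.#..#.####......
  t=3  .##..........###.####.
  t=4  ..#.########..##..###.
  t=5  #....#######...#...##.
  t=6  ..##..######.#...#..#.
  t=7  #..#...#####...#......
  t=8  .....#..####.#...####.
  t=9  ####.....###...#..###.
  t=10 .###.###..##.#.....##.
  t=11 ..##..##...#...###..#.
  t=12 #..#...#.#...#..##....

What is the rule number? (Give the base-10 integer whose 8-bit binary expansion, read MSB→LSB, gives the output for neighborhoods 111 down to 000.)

  ###|#  b7=1 t=0,i=4
  ##.|#  b6=1 t=0,i=5
  #.#|.  b5=0 t=0,i=2
  #..|.  b4=0 t=0,i=6
  .##|.  b3=0 t=0,i=3
  .#.|.  b2=0 t=0,i=1
  ..#|.  b1=0 t=0,i=0
  ...|#  b0=1 t=0,i=17
  bits 11000001 = 193

193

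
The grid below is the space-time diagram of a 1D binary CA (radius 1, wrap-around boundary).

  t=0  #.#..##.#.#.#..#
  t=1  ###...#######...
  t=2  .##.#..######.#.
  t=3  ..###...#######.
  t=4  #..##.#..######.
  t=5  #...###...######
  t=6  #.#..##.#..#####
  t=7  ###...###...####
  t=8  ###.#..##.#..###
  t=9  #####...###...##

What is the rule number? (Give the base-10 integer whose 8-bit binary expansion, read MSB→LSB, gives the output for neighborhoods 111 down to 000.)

  nb ###: next=#  (t=1,i=1, bit7=1)
  nb ##.: next=#  (t=0,i=0, bit6=1)
  nb #.#: next=#  (t=0,i=1, bit5=1)
  nb #..: next=.  (t=0,i=3, bit4=0)
  nb .##: next=.  (t=0,i=5, bit3=0)
  nb .#.: next=#  (t=0,i=2, bit2=1)
  nb ..#: next=.  (t=0,i=4, bit1=0)
  nb ...: next=#  (t=1,i=4, bit0=1)
  bits 11100101 = 229

229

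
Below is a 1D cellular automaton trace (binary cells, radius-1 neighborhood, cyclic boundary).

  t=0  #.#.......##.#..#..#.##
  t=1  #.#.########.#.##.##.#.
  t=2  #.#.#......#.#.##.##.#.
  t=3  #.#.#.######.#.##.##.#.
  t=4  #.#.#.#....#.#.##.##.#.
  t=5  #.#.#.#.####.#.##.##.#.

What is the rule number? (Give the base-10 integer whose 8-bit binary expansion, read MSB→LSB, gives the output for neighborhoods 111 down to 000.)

  [7] ### => .  t=0,i=22
  [6] ##. => #  t=0,i=0
  [5] #.# => .  t=0,i=1
  [4] #.. => .  t=0,i=3
  [3] .## => #  t=0,i=10
  [2] .#. => #  t=0,i=2
  [1] ..# => #  t=0,i=9
  [0] ... => #  t=0,i=4
  bits 01001111 = 79

79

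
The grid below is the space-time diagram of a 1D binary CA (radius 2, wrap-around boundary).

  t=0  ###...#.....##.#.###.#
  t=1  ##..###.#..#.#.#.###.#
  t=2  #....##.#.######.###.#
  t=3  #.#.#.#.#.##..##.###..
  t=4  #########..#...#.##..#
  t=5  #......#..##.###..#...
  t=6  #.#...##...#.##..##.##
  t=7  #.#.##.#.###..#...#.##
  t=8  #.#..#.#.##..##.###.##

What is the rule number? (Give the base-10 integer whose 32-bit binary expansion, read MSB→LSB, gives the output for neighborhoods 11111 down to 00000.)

  #####|.  b31=0 t=2,i=12
  ####.|#  b30=1 t=0,i=1
  ###.#|#  b29=1 t=0,i=19
  ###..|.  b28=0 t=0,i=2
  ##.##|.  b27=0 t=0,i=20
  ##.#.|.  b26=0 t=0,i=14
  ##..#|.  b25=0 t=1,i=2
  ##...|.  b24=0 t=0,i=3
  #.###|#  b23=1 t=0,i=17
  #.##.|.  b22=0 t=2,i=21
  #.#.#|#  b21=1 t=0,i=15
  #.#..|#  b20=1 t=1,i=8
  #..##|.  b19=0 t=1,i=3
  #..#.|#  b18=1 t=1,i=10
  #...#|#  b17=1 t=0,i=4
  #....|#  b16=1 t=0,i=8
  .####|#  b15=1 t=0,i=0
  .###.|#  b14=1 t=0,i=18
  .##.#|#  b13=1 t=0,i=13
  .##..|#  b12=1 t=2,i=0
  .#.##|.  b11=0 t=0,i=16
  .#.#.|#  b10=1 t=1,i=12
  .#..#|.  b9=0 t=1,i=9
  .#...|.  b8=0 t=0,i=7
  ..###|.  b7=0 t=1,i=4
  ..##.|.  b6=0 t=0,i=12
  ..#.#|#  b5=1 t=1,i=11
  ..#..|#  b4=1 t=0,i=6
  ...##|#  b3=1 t=0,i=11
  ...#.|#  b2=1 t=0,i=5
  ....#|.  b1=0 t=0,i=10
  .....|.  b0=0 t=0,i=9
  bits 01100000101101111111010000111100 = 1622668348

1622668348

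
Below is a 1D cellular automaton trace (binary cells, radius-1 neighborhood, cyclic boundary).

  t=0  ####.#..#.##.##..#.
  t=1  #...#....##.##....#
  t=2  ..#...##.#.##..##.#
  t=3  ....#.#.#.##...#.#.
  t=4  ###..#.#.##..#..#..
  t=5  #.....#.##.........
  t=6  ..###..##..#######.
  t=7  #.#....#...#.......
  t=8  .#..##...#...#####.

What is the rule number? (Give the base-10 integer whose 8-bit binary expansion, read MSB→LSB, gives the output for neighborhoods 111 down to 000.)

41

  ###|.  b7=0 t=0,i=1
  ##.|.  b6=0 t=0,i=3
  #.#|#  b5=1 t=0,i=4
  #..|.  b4=0 t=0,i=6
  .##|#  b3=1 t=0,i=0
  .#.|.  b2=0 t=0,i=5
  ..#|.  b1=0 t=0,i=7
  ...|#  b0=1 t=1,i=2
  bits 00101001 = 41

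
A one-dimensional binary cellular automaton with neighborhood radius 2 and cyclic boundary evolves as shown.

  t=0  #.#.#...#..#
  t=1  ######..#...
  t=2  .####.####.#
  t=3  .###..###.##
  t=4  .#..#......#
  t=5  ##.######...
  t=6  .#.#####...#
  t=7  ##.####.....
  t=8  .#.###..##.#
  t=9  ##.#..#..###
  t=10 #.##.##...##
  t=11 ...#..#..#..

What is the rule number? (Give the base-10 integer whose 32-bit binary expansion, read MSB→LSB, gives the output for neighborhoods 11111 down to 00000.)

  ##### -> #   bit 31 = 1  t=1,i=2
  ####. -> #   bit 30 = 1  t=1,i=4
  ###.# -> .   bit 29 = 0  t=2,i=4
  ###.. -> .   bit 28 = 0  t=1,i=5
  ##.## -> .   bit 27 = 0  t=2,i=5
  ##.#. -> #   bit 26 = 1  t=0,i=1
  ##..# -> #   bit 25 = 1  t=1,i=6
  ##... -> .   bit 24 = 0  t=5,i=9
  #.### -> #   bit 23 = 1  t=2,i=1
  #.##. -> .   bit 22 = 0  t=3,i=10
  #.#.# -> #   bit 21 = 1  t=0,i=2
  #.#.. -> #   bit 20 = 1  t=0,i=4
  #..## -> .   bit 19 = 0  t=0,i=10
  #..#. -> #   bit 18 = 1  t=1,i=7
  #...# -> .   bit 17 = 0  t=0,i=6
  #.... -> #   bit 16 = 1  t=4,i=6
  .#### -> #   bit 15 = 1  t=1,i=1
  .###. -> .   bit 14 = 0  t=3,i=2
  .##.# -> #   bit 13 = 1  t=0,i=0
  .##.. -> #   bit 12 = 1  t=10,i=6
  .#.## -> .   bit 11 = 0  t=2,i=0
  .#.#. -> #   bit 10 = 1  t=0,i=3
  .#..# -> .   bit 9 = 0  t=0,i=9
  .#... -> #   bit 8 = 1  t=0,i=5
  ..### -> .   bit 7 = 0  t=1,i=0
  ..##. -> .   bit 6 = 0  t=0,i=11
  ..#.# -> .   bit 5 = 0  t=4,i=11
  ..#.. -> #   bit 4 = 1  t=0,i=8
  ...## -> #   bit 3 = 1  t=1,i=11
  ...#. -> .   bit 2 = 0  t=0,i=7
  ....# -> .   bit 1 = 0  t=4,i=9
  ..... -> #   bit 0 = 1  t=4,i=7
  bits 11000110101101011011010100011001 = 3333797145

3333797145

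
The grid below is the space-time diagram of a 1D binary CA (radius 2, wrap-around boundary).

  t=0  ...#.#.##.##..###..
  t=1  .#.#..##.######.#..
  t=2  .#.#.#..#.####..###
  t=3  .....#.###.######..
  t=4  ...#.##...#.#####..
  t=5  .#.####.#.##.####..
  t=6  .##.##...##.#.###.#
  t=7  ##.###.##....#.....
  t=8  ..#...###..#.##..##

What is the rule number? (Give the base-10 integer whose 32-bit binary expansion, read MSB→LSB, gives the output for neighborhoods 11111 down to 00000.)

3663632826

  nb #####: next=#  (t=1,i=11, bit31=1)
  nb ####.: next=#  (t=1,i=13, bit30=1)
  nb ###.#: next=.  (t=1,i=14, bit29=0)
  nb ###..: next=#  (t=0,i=16, bit28=1)
  nb ##.##: next=#  (t=0,i=9, bit27=1)
  nb ##.#.: next=.  (t=1,i=15, bit26=0)
  nb ##..#: next=#  (t=0,i=12, bit25=1)
  nb ##...: next=.  (t=0,i=17, bit24=0)
  nb #.###: next=.  (t=1,i=9, bit23=0)
  nb #.##.: next=#  (t=0,i=7, bit22=1)
  nb #.#.#: next=.  (t=0,i=5, bit21=0)
  nb #.#..: next=#  (t=1,i=3, bit20=1)
  nb #..##: next=#  (t=0,i=13, bit19=1)
  nb #..#.: next=#  (t=2,i=7, bit18=1)
  nb #...#: next=#  (t=1,i=18, bit17=1)
  nb #....: next=.  (t=0,i=18, bit16=0)
  nb .####: next=#  (t=1,i=10, bit15=1)
  nb .###.: next=.  (t=0,i=15, bit14=0)
  nb .##.#: next=.  (t=0,i=8, bit13=0)
  nb .##..: next=#  (t=0,i=11, bit12=1)
  nb .#.##: next=#  (t=0,i=6, bit11=1)
  nb .#.#.: next=.  (t=0,i=4, bit10=0)
  nb .#..#: next=.  (t=1,i=4, bit9=0)
  nb .#...: next=#  (t=1,i=17, bit8=1)
  nb ..###: next=#  (t=0,i=14, bit7=1)
  nb ..##.: next=.  (t=1,i=6, bit6=0)
  nb ..#.#: next=#  (t=0,i=3, bit5=1)
  nb ..#..: next=#  (t=7,i=13, bit4=1)
  nb ...##: next=#  (t=6,i=8, bit3=1)
  nb ...#.: next=.  (t=0,i=2, bit2=0)
  nb ....#: next=#  (t=0,i=1, bit1=1)
  nb .....: next=.  (t=0,i=0, bit0=0)
  bits 11011010010111101001100110111010 = 3663632826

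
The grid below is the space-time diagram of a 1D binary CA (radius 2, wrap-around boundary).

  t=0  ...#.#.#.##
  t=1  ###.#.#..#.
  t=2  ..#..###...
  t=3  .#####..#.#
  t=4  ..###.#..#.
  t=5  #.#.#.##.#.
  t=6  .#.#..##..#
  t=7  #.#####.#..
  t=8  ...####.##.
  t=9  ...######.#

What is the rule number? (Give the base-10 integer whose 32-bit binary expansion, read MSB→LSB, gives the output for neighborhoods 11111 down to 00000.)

  #####|#  b31=1 t=3,i=3
  ####.|#  b30=1 t=3,i=4
  ###.#|#  b29=1 t=1,i=2
  ###..|.  b28=0 t=2,i=7
  ##.##|#  b27=1 t=8,i=7
  ##.#.|.  b26=0 t=1,i=3
  ##..#|#  b25=1 t=3,i=6
  ##...|#  b24=1 t=0,i=0
  #.###|.  b23=0 t=1,i=0
  #.##.|#  b22=1 t=0,i=9
  #.#.#|.  b21=0 t=0,i=5
  #.#..|#  b20=1 t=1,i=6
  #..##|#  b19=1 t=2,i=4
  #..#.|.  b18=0 t=1,i=8
  #...#|#  b17=1 t=0,i=1
  #....|.  b16=0 t=2,i=9
  .####|#  b15=1 t=3,i=2
  .###.|.  b14=0 t=1,i=1
  .##.#|#  b13=1 t=5,i=7
  .##..|.  b12=0 t=0,i=10
  .#.##|.  b11=0 t=0,i=8
  .#.#.|#  b10=1 t=0,i=4
  .#..#|#  b9=1 t=1,i=7
  .#...|.  b8=0 t=4,i=10
  ..###|#  b7=1 t=2,i=5
  ..##.|#  b6=1 t=6,i=6
  ..#.#|.  b5=0 t=0,i=3
  ..#..|#  b4=1 t=2,i=2
  ...##|.  b3=0 t=4,i=1
  ...#.|#  b2=1 t=0,i=2
  ....#|.  b1=0 t=2,i=0
  .....|#  b0=1 t=2,i=10
  bits 11101011010110101010011011010101 = 3948586709

3948586709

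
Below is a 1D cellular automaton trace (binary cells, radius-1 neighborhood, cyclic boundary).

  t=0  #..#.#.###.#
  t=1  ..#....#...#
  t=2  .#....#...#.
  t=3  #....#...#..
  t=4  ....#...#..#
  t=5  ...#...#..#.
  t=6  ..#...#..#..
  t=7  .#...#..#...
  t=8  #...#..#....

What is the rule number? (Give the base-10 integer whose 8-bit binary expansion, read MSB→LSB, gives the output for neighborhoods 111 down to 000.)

10

  nb ###: next=.  (t=0,i=8, bit7=0)
  nb ##.: next=.  (t=0,i=0, bit6=0)
  nb #.#: next=.  (t=0,i=4, bit5=0)
  nb #..: next=.  (t=0,i=1, bit4=0)
  nb .##: next=#  (t=0,i=7, bit3=1)
  nb .#.: next=.  (t=0,i=3, bit2=0)
  nb ..#: next=#  (t=0,i=2, bit1=1)
  nb ...: next=.  (t=1,i=4, bit0=0)
  bits 00001010 = 10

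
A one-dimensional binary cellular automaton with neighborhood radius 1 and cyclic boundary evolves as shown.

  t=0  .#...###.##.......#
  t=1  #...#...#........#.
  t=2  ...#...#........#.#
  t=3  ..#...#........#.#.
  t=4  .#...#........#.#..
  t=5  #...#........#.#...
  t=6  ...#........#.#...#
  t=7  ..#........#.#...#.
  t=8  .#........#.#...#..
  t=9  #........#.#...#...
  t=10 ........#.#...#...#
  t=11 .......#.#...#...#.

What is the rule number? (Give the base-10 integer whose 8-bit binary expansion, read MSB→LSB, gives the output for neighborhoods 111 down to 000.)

34

  ###|.  b7=0 t=0,i=6
  ##.|.  b6=0 t=0,i=7
  #.#|#  b5=1 t=0,i=0
  #..|.  b4=0 t=0,i=2
  .##|.  b3=0 t=0,i=5
  .#.|.  b2=0 t=0,i=1
  ..#|#  b1=1 t=0,i=4
  ...|.  b0=0 t=0,i=3
  bits 00100010 = 34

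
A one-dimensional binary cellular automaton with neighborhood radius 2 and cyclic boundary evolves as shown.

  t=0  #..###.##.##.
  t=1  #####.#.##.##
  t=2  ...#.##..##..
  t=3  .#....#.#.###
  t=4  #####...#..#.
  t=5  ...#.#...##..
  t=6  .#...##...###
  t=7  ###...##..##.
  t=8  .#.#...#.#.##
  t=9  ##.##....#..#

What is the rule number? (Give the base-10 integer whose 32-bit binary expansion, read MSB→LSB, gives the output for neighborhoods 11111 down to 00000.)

  ##### -> .   bit 31 = 0  t=1,i=0
  ####. -> #   bit 30 = 1  t=1,i=3
  ###.# -> .   bit 29 = 0  t=0,i=5
  ###.. -> .   bit 28 = 0  t=4,i=4
  ##.## -> #   bit 27 = 1  t=0,i=6
  ##.#. -> #   bit 26 = 1  t=0,i=12
  ##..# -> .   bit 25 = 0  t=2,i=7
  ##... -> #   bit 24 = 1  t=2,i=11
  #.### -> .   bit 23 = 0  t=1,i=11
  #.##. -> .   bit 22 = 0  t=0,i=7
  #.#.# -> #   bit 21 = 1  t=1,i=6
  #.#.. -> #   bit 20 = 1  t=0,i=0
  #..## -> #   bit 19 = 1  t=0,i=2
  #..#. -> #   bit 18 = 1  t=4,i=10
  #...# -> .   bit 17 = 0  t=4,i=6
  #.... -> #   bit 16 = 1  t=2,i=12
  .#### -> .   bit 15 = 0  t=1,i=12
  .###. -> #   bit 14 = 1  t=0,i=4
  .##.# -> #   bit 13 = 1  t=0,i=8
  .##.. -> #   bit 12 = 1  t=2,i=6
  .#.## -> .   bit 11 = 0  t=1,i=7
  .#.#. -> .   bit 10 = 0  t=3,i=7
  .#..# -> #   bit 9 = 1  t=0,i=1
  .#... -> #   bit 8 = 1  t=3,i=2
  ..### -> #   bit 7 = 1  t=0,i=3
  ..##. -> .   bit 6 = 0  t=2,i=9
  ..#.# -> .   bit 5 = 0  t=2,i=3
  ..#.. -> .   bit 4 = 0  t=4,i=8
  ...## -> .   bit 3 = 0  t=5,i=8
  ...#. -> .   bit 2 = 0  t=2,i=2
  ....# -> #   bit 1 = 1  t=2,i=1
  ..... -> .   bit 0 = 0  t=2,i=0
  bits 01001101001111010111001110000010 = 1295872898

1295872898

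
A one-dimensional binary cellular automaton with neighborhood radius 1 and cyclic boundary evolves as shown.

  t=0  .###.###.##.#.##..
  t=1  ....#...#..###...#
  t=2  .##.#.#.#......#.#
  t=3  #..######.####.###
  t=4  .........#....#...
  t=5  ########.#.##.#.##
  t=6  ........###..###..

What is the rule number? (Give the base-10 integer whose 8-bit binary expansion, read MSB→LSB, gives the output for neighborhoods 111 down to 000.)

37

  ###|.  b7=0 t=0,i=2
  ##.|.  b6=0 t=0,i=3
  #.#|#  b5=1 t=0,i=4
  #..|.  b4=0 t=0,i=16
  .##|.  b3=0 t=0,i=1
  .#.|#  b2=1 t=0,i=12
  ..#|.  b1=0 t=0,i=0
  ...|#  b0=1 t=0,i=17
  bits 00100101 = 37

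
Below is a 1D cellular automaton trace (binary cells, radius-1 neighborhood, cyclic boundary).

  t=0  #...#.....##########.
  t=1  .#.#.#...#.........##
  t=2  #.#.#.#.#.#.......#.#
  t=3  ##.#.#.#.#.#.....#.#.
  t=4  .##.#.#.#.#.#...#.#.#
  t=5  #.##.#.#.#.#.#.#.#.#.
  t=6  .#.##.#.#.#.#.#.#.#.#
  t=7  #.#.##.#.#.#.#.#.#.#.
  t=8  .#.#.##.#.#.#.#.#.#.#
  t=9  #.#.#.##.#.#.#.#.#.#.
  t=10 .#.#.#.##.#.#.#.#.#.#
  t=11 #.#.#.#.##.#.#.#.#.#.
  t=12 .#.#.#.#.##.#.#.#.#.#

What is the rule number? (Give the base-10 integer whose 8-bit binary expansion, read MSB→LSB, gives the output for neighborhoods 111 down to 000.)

  ### -> .   bit 7 = 0  t=0,i=11
  ##. -> #   bit 6 = 1  t=0,i=19
  #.# -> #   bit 5 = 1  t=0,i=20
  #.. -> #   bit 4 = 1  t=0,i=1
  .## -> .   bit 3 = 0  t=0,i=10
  .#. -> .   bit 2 = 0  t=0,i=0
  ..# -> #   bit 1 = 1  t=0,i=3
  ... -> .   bit 0 = 0  t=0,i=2
  bits 01110010 = 114

114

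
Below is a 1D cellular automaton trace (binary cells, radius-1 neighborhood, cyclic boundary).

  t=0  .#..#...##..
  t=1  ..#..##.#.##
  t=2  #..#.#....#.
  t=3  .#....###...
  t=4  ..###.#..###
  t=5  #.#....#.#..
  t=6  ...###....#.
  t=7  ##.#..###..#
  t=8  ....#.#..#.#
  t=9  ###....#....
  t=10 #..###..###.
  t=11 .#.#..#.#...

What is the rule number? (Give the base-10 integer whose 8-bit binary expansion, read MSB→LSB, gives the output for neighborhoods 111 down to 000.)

25

  nb ###: next=.  (t=3,i=7, bit7=0)
  nb ##.: next=.  (t=0,i=9, bit6=0)
  nb #.#: next=.  (t=1,i=7, bit5=0)
  nb #..: next=#  (t=0,i=2, bit4=1)
  nb .##: next=#  (t=0,i=8, bit3=1)
  nb .#.: next=.  (t=0,i=1, bit2=0)
  nb ..#: next=.  (t=0,i=0, bit1=0)
  nb ...: next=#  (t=0,i=6, bit0=1)
  bits 00011001 = 25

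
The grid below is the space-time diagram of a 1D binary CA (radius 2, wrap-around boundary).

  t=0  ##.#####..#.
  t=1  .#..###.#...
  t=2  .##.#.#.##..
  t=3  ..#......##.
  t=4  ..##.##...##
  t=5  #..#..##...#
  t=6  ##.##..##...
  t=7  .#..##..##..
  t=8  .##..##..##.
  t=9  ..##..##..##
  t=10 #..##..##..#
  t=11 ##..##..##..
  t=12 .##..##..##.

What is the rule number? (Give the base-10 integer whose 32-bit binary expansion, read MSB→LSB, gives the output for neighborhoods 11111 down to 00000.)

  [31] ##### => #  t=0,i=5
  [30] ####. => #  t=0,i=6
  [29] ###.# => #  t=1,i=6
  [28] ###.. => .  t=0,i=7
  [27] ##.## => .  t=0,i=2
  [26] ##.#. => .  t=1,i=7
  [25] ##..# => #  t=0,i=8
  [24] ##... => #  t=2,i=10
  [23] #.### => .  t=0,i=3
  [22] #.##. => .  t=0,i=0
  [21] #.#.# => .  t=2,i=4
  [20] #.#.. => #  t=1,i=8
  [19] #..## => .  t=1,i=3
  [18] #..#. => .  t=0,i=9
  [17] #...# => .  t=2,i=11
  [16] #.... => .  t=1,i=10
  [15] .#### => #  t=0,i=4
  [14] .###. => .  t=1,i=5
  [13] .##.# => #  t=0,i=1
  [12] .##.. => #  t=2,i=9
  [11] .#.## => .  t=0,i=11
  [10] .#.#. => .  t=2,i=5
  [9] .#..# => #  t=1,i=2
  [8] .#... => #  t=1,i=9
  [7] ..### => #  t=1,i=4
  [6] ..##. => .  t=2,i=1
  [5] ..#.# => .  t=0,i=10
  [4] ..#.. => #  t=1,i=1
  [3] ...## => .  t=2,i=0
  [2] ...#. => .  t=1,i=0
  [1] ....# => .  t=1,i=11
  [0] ..... => #  t=3,i=5
  bits 11100011000100001011001110010001 = 3809522577

3809522577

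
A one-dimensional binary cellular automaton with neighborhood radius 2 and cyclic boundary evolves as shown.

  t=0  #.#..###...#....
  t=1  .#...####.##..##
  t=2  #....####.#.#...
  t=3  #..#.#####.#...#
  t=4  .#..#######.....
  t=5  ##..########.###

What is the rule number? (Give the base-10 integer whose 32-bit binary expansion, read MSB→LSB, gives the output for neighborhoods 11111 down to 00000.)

  [31] ##### => #  t=3,i=7
  [30] ####. => #  t=1,i=7
  [29] ###.# => #  t=1,i=8
  [28] ###.. => #  t=0,i=7
  [27] ##.## => .  t=1,i=9
  [26] ##.#. => #  t=1,i=0
  [25] ##..# => #  t=1,i=12
  [24] ##... => #  t=0,i=8
  [23] #.### => #  t=3,i=5
  [22] #.##. => #  t=1,i=10
  [21] #.#.# => .  t=2,i=10
  [20] #.#.. => .  t=0,i=2
  [19] #..## => .  t=0,i=4
  [18] #..#. => .  t=3,i=2
  [17] #...# => .  t=0,i=9
  [16] #.... => .  t=0,i=13
  [15] .#### => #  t=1,i=6
  [14] .###. => #  t=0,i=6
  [13] .##.# => .  t=1,i=15
  [12] .##.. => .  t=1,i=11
  [11] .#.## => #  t=3,i=4
  [10] .#.#. => #  t=0,i=1
  [9] .#..# => .  t=0,i=3
  [8] .#... => .  t=0,i=12
  [7] ..### => #  t=0,i=5
  [6] ..##. => .  t=1,i=14
  [5] ..#.# => .  t=0,i=0
  [4] ..#.. => #  t=0,i=11
  [3] ...## => .  t=1,i=4
  [2] ...#. => #  t=0,i=10
  [1] ....# => #  t=0,i=14
  [0] ..... => #  t=4,i=13
  bits 11110111110000001100110010010111 = 4156607639

4156607639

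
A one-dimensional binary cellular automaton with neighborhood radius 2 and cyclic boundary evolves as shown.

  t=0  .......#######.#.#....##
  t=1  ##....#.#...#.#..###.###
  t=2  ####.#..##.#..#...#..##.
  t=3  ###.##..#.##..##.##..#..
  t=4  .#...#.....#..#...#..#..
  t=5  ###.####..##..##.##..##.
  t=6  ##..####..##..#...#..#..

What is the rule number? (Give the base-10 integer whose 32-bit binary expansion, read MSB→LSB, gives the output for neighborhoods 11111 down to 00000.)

1435619676

  [31] ##### => .  t=0,i=9
  [30] ####. => #  t=0,i=12
  [29] ###.# => .  t=0,i=13
  [28] ###.. => #  t=1,i=1
  [27] ##.## => .  t=1,i=20
  [26] ##.#. => #  t=0,i=14
  [25] ##..# => .  t=3,i=6
  [24] ##... => #  t=0,i=0
  [23] #.### => #  t=1,i=21
  [22] #.##. => .  t=3,i=4
  [21] #.#.# => .  t=0,i=15
  [20] #.#.. => #  t=0,i=17
  [19] #..## => .  t=1,i=16
  [18] #..#. => .  t=2,i=13
  [17] #...# => .  t=1,i=10
  [16] #.... => #  t=0,i=1
  [15] .#### => #  t=0,i=8
  [14] .###. => #  t=1,i=18
  [13] .##.# => .  t=2,i=9
  [12] .##.. => #  t=0,i=23
  [11] .#.## => .  t=3,i=9
  [10] .#.#. => .  t=0,i=16
  [9] .#..# => .  t=1,i=15
  [8] .#... => #  t=0,i=18
  [7] ..### => .  t=0,i=7
  [6] ..##. => #  t=0,i=22
  [5] ..#.# => .  t=1,i=6
  [4] ..#.. => #  t=2,i=14
  [3] ...## => #  t=0,i=6
  [2] ...#. => #  t=1,i=5
  [1] ....# => .  t=0,i=5
  [0] ..... => .  t=0,i=2
  bits 01010101100100011101000101011100 = 1435619676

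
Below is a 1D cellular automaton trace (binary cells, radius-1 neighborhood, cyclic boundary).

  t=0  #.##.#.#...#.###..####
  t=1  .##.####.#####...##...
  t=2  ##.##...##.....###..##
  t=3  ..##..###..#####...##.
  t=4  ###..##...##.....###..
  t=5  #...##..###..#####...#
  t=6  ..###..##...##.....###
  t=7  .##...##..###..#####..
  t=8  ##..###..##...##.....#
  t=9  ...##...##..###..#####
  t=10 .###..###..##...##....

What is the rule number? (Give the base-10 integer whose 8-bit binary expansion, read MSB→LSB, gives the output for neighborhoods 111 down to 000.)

  ### -> .   bit 7 = 0  t=0,i=14
  ##. -> .   bit 6 = 0  t=0,i=0
  #.# -> #   bit 5 = 1  t=0,i=1
  #.. -> .   bit 4 = 0  t=0,i=8
  .## -> #   bit 3 = 1  t=0,i=2
  .#. -> #   bit 2 = 1  t=0,i=5
  ..# -> #   bit 1 = 1  t=0,i=10
  ... -> #   bit 0 = 1  t=0,i=9
  bits 00101111 = 47

47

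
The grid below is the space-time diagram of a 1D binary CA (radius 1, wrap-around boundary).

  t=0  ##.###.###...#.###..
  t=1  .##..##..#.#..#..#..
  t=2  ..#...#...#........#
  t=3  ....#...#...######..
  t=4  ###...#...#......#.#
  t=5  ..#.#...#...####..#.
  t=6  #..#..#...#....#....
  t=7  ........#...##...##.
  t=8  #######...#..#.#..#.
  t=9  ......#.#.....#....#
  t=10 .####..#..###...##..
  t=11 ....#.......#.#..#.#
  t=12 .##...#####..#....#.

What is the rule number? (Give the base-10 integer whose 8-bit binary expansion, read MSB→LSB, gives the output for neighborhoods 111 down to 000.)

  ###|.  b7=0 t=0,i=4
  ##.|#  b6=1 t=0,i=1
  #.#|#  b5=1 t=0,i=2
  #..|.  b4=0 t=0,i=10
  .##|.  b3=0 t=0,i=0
  .#.|.  b2=0 t=0,i=13
  ..#|.  b1=0 t=0,i=12
  ...|#  b0=1 t=0,i=11
  bits 01100001 = 97

97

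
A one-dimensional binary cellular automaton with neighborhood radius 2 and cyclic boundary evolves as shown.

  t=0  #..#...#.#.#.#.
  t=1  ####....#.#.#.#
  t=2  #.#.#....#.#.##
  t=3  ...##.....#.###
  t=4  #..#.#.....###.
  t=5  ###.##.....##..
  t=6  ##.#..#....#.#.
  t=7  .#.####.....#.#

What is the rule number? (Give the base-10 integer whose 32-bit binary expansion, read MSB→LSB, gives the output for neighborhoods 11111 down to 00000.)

1268051664

  ##### -> .   bit 31 = 0  t=1,i=1
  ####. -> #   bit 30 = 1  t=1,i=2
  ###.# -> .   bit 29 = 0  t=2,i=0
  ###.. -> .   bit 28 = 0  t=1,i=3
  ##.## -> #   bit 27 = 1  t=5,i=3
  ##.#. -> .   bit 26 = 0  t=2,i=1
  ##..# -> #   bit 25 = 1  t=5,i=13
  ##... -> #   bit 24 = 1  t=1,i=4
  #.### -> #   bit 23 = 1  t=1,i=14
  #.##. -> .   bit 22 = 0  t=5,i=4
  #.#.# -> .   bit 21 = 0  t=0,i=9
  #.#.. -> #   bit 20 = 1  t=0,i=0
  #..## -> .   bit 19 = 0  t=5,i=14
  #..#. -> #   bit 18 = 1  t=0,i=2
  #...# -> .   bit 17 = 0  t=0,i=5
  #.... -> .   bit 16 = 0  t=1,i=5
  .#### -> #   bit 15 = 1  t=1,i=0
  .###. -> #   bit 14 = 1  t=2,i=14
  .##.# -> #   bit 13 = 1  t=6,i=1
  .##.. -> .   bit 12 = 0  t=3,i=4
  .#.## -> #   bit 11 = 1  t=1,i=13
  .#.#. -> #   bit 10 = 1  t=0,i=8
  .#..# -> #   bit 9 = 1  t=0,i=1
  .#... -> .   bit 8 = 0  t=0,i=4
  ..### -> #   bit 7 = 1  t=4,i=11
  ..##. -> #   bit 6 = 1  t=3,i=3
  ..#.# -> .   bit 5 = 0  t=0,i=7
  ..#.. -> #   bit 4 = 1  t=0,i=3
  ...## -> .   bit 3 = 0  t=3,i=2
  ...#. -> .   bit 2 = 0  t=0,i=6
  ....# -> .   bit 1 = 0  t=1,i=6
  ..... -> .   bit 0 = 0  t=3,i=7
  bits 01001011100101001110111011010000 = 1268051664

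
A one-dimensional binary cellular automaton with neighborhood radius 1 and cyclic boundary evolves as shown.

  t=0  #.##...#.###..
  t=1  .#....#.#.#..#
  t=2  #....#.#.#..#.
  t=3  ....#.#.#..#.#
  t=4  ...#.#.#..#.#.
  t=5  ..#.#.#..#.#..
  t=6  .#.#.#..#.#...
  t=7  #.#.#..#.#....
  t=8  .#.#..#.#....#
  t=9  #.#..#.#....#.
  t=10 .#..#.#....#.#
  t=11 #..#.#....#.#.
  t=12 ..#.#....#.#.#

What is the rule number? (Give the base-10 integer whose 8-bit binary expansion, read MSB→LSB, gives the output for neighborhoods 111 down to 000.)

  [7] ### => #  t=0,i=10
  [6] ##. => .  t=0,i=3
  [5] #.# => #  t=0,i=1
  [4] #.. => .  t=0,i=4
  [3] .## => .  t=0,i=2
  [2] .#. => .  t=0,i=0
  [1] ..# => #  t=0,i=6
  [0] ... => .  t=0,i=5
  bits 10100010 = 162

162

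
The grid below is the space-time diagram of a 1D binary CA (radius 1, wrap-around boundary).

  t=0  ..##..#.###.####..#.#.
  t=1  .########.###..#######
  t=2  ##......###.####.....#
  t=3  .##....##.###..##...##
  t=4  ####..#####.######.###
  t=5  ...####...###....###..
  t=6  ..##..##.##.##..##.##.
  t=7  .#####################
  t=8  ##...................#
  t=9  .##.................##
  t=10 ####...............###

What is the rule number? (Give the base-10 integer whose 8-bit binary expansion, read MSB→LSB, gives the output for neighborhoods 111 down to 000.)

126

  [7] ### => .  t=0,i=9
  [6] ##. => #  t=0,i=3
  [5] #.# => #  t=0,i=7
  [4] #.. => #  t=0,i=4
  [3] .## => #  t=0,i=2
  [2] .#. => #  t=0,i=6
  [1] ..# => #  t=0,i=1
  [0] ... => .  t=0,i=0
  bits 01111110 = 126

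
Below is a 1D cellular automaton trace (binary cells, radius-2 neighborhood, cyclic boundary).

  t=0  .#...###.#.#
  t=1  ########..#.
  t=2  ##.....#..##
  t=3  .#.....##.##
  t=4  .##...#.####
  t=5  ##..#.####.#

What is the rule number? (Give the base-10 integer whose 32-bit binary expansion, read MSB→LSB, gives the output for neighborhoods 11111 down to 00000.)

953348024

  nb #####: next=.  (t=1,i=2, bit31=0)
  nb ####.: next=.  (t=1,i=6, bit30=0)
  nb ###.#: next=#  (t=0,i=7, bit29=1)
  nb ###..: next=#  (t=1,i=7, bit28=1)
  nb ##.##: next=#  (t=3,i=9, bit27=1)
  nb ##.#.: next=.  (t=0,i=8, bit26=0)
  nb ##..#: next=.  (t=1,i=8, bit25=0)
  nb ##...: next=.  (t=2,i=2, bit24=0)
  nb #.###: next=#  (t=1,i=0, bit23=1)
  nb #.##.: next=#  (t=3,i=10, bit22=1)
  nb #.#.#: next=.  (t=0,i=9, bit21=0)
  nb #.#..: next=#  (t=0,i=1, bit20=1)
  nb #..##: next=.  (t=2,i=9, bit19=0)
  nb #..#.: next=.  (t=1,i=9, bit18=0)
  nb #...#: next=#  (t=0,i=3, bit17=1)
  nb #....: next=.  (t=2,i=3, bit16=0)
  nb .####: next=#  (t=1,i=1, bit15=1)
  nb .###.: next=#  (t=0,i=6, bit14=1)
  nb .##.#: next=#  (t=3,i=8, bit13=1)
  nb .##..: next=.  (t=4,i=2, bit12=0)
  nb .#.##: next=#  (t=1,i=11, bit11=1)
  nb .#.#.: next=#  (t=0,i=0, bit10=1)
  nb .#..#: next=#  (t=2,i=8, bit9=1)
  nb .#...: next=#  (t=0,i=2, bit8=1)
  nb ..###: next=#  (t=0,i=5, bit7=1)
  nb ..##.: next=.  (t=3,i=7, bit6=0)
  nb ..#.#: next=#  (t=1,i=10, bit5=1)
  nb ..#..: next=#  (t=2,i=7, bit4=1)
  nb ...##: next=#  (t=0,i=4, bit3=1)
  nb ...#.: next=.  (t=2,i=6, bit2=0)
  nb ....#: next=.  (t=2,i=5, bit1=0)
  nb .....: next=.  (t=2,i=4, bit0=0)
  bits 00111000110100101110111110111000 = 953348024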